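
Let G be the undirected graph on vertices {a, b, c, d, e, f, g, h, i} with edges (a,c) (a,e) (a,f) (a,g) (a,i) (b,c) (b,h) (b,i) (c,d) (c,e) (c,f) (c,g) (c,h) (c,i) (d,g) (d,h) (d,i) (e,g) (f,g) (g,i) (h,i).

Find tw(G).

3

A width-3 tree decomposition is:
Bags: B1 = {b, c, h, i}  B2 = {c, d, h, i}  B3 = {c, d, g, i}  B4 = {a, c, g, i}  B5 = {a, c, f, g}  B6 = {a, c, e, g}
Tree: B1–B2, B2–B3, B3–B4, B4–B5, B5–B6
The largest bag has 4 vertices, giving width 3; this decomposition certifies tw(G) ≤ 3. For the lower bound, the 4 vertices {c, d, g, i} are pairwise adjacent, and any tree decomposition puts a clique entirely inside one bag — forcing width ≥ 3. The upper and lower bounds meet at 3, so that is the treewidth.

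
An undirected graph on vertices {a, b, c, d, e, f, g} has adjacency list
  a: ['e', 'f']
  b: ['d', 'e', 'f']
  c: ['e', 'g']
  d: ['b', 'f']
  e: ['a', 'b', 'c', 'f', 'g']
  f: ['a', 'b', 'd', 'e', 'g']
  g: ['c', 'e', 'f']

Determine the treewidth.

2

A width-2 tree decomposition is:
Bags: B1 = {e, f, g}  B2 = {b, e, f}  B3 = {b, d, f}  B4 = {c, e, g}  B5 = {a, e, f}
Tree: B1–B2, B2–B3, B1–B4, B2–B5
Every bag has size at most 3, so the width is 3 − 1 = 2 and tw(G) ≤ 2. For the lower bound, the 3 vertices {c, e, g} are pairwise adjacent, and any tree decomposition puts a clique entirely inside one bag — forcing width ≥ 2. Therefore the treewidth is 2.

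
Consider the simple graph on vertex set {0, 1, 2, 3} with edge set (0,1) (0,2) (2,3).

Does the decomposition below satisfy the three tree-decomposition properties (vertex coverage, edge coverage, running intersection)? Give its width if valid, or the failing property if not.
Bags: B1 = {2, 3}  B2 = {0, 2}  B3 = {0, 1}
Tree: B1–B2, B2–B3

Yes; width 1.

Vertex coverage: the bags together contain {0, 1, 2, 3}, the full vertex set. Edge coverage: each edge of G has both endpoints in at least one bag. Running intersection: for every vertex, the bags containing it form a connected subtree. All three properties hold, so this is a valid tree decomposition of width max|bag| − 1 = 1, and hence tw(G) ≤ 1.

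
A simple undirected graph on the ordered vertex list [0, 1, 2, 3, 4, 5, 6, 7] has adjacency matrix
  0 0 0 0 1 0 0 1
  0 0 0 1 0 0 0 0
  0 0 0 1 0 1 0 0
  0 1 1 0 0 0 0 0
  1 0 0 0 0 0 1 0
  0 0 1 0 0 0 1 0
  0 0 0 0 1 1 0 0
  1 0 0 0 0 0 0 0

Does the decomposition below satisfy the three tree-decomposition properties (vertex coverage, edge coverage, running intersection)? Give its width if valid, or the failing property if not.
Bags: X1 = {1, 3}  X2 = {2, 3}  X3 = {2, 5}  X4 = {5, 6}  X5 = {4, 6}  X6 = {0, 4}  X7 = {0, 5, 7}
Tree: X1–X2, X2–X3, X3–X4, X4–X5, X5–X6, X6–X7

No — bags containing vertex 5 are not connected in the tree.

A tree decomposition must satisfy three properties: every vertex lies in some bag; for every edge, both endpoints lie together in some bag; and for every vertex, the bags containing it form a connected subtree. Here bags containing vertex 5 are not connected in the tree, so the decomposition is invalid.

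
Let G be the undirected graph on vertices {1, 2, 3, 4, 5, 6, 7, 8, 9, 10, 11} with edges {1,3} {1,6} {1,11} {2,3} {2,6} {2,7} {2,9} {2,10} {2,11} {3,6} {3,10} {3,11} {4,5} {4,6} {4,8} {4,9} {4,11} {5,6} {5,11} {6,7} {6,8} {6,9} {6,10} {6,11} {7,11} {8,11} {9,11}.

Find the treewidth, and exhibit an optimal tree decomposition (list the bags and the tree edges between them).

Treewidth 3.
One optimal decomposition is:
Bags: B1 = {2, 6, 9, 11}  B2 = {2, 3, 6, 11}  B3 = {4, 6, 9, 11}  B4 = {4, 5, 6, 11}  B5 = {2, 3, 6, 10}  B6 = {1, 3, 6, 11}  B7 = {2, 6, 7, 11}  B8 = {4, 6, 8, 11}
Tree: B1–B2, B1–B3, B3–B4, B2–B5, B2–B6, B1–B7, B4–B8

Each bag holds 4 vertices, so the decomposition has width 3, which upper-bounds the treewidth. For the lower bound, the 4 vertices {2, 3, 6, 10} are pairwise adjacent, and any tree decomposition puts a clique entirely inside one bag — forcing width ≥ 3. Combining the bounds, tw(G) = 3.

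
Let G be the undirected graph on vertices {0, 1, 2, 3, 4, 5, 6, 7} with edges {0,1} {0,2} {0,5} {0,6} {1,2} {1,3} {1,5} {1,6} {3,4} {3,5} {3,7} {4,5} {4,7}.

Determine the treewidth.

A width-2 tree decomposition is:
Bags: B1 = {1, 3, 5}  B2 = {0, 1, 5}  B3 = {0, 1, 2}  B4 = {0, 1, 6}  B5 = {3, 4, 5}  B6 = {3, 4, 7}
Tree: B1–B2, B2–B3, B3–B4, B1–B5, B5–B6
Each bag holds 3 vertices, so the decomposition has width 2, which upper-bounds the treewidth. For the lower bound, the 3 vertices {0, 1, 2} are pairwise adjacent, and any tree decomposition puts a clique entirely inside one bag — forcing width ≥ 2. Hence tw(G) = 2 exactly.

2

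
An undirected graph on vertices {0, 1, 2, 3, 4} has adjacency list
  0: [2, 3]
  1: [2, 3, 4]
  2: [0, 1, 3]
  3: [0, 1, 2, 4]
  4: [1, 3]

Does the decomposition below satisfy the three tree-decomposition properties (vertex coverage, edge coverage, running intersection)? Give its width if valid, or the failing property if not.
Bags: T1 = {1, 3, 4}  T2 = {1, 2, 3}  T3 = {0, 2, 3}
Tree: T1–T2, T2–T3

Vertex coverage: the bags together contain {0, 1, 2, 3, 4}, the full vertex set. Edge coverage: each edge of G has both endpoints in at least one bag. Running intersection: for every vertex, the bags containing it form a connected subtree. All three properties hold, so this is a valid tree decomposition of width max|bag| − 1 = 2, and hence tw(G) ≤ 2.

Yes; width 2.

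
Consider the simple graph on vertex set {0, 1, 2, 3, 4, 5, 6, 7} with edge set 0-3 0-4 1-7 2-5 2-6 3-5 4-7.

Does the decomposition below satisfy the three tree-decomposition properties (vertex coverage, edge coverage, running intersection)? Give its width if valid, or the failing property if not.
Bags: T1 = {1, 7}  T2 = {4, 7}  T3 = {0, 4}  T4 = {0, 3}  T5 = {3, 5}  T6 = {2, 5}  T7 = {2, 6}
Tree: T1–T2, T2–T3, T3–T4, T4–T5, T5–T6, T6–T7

Yes; width 1.

Every vertex of G appears in some bag (union = {0, 1, 2, 3, 4, 5, 6, 7}); every edge is covered by a bag; and for each vertex v the set of bags containing v is connected in the bag tree. The decomposition is therefore valid. The largest bag has 2 vertices, so the width is 1.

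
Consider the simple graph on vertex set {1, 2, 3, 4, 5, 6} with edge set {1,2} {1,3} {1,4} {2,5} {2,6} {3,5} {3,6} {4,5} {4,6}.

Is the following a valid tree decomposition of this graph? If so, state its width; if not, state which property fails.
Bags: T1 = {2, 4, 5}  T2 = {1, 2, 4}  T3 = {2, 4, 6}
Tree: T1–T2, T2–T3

No — vertex 3 appears in no bag.

A tree decomposition must satisfy three properties: every vertex lies in some bag; for every edge, both endpoints lie together in some bag; and for every vertex, the bags containing it form a connected subtree. Here vertex 3 appears in no bag, so the decomposition is invalid.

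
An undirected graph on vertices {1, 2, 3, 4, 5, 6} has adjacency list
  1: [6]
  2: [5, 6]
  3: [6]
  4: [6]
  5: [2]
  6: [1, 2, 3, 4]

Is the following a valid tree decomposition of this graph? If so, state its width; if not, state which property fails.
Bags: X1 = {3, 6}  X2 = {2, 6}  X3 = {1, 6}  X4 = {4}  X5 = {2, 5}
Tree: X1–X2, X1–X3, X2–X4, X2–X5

No — edge (6,4) lies in no bag.

A tree decomposition must satisfy three properties: every vertex lies in some bag; for every edge, both endpoints lie together in some bag; and for every vertex, the bags containing it form a connected subtree. Here edge (6,4) lies in no bag, so the decomposition is invalid.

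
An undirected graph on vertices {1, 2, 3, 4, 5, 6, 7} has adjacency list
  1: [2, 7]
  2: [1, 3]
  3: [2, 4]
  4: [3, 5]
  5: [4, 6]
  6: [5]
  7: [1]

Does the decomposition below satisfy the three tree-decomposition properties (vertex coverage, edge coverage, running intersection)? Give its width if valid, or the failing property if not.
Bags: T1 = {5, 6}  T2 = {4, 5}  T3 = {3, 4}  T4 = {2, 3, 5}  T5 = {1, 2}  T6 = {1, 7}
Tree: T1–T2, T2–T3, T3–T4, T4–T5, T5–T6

No — bags containing vertex 5 are not connected in the tree.

A tree decomposition must satisfy three properties: every vertex lies in some bag; for every edge, both endpoints lie together in some bag; and for every vertex, the bags containing it form a connected subtree. Here bags containing vertex 5 are not connected in the tree, so the decomposition is invalid.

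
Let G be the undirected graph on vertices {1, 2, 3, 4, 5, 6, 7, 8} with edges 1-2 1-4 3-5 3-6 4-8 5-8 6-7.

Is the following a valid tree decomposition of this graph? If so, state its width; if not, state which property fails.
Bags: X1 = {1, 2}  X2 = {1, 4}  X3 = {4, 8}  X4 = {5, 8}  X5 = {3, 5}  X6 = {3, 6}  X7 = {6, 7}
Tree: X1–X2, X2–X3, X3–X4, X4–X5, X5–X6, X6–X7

Yes; width 1.

Vertex coverage: the bags together contain {1, 2, 3, 4, 5, 6, 7, 8}, the full vertex set. Edge coverage: each edge of G has both endpoints in at least one bag. Running intersection: for every vertex, the bags containing it form a connected subtree. All three properties hold, so this is a valid tree decomposition of width max|bag| − 1 = 1, and hence tw(G) ≤ 1.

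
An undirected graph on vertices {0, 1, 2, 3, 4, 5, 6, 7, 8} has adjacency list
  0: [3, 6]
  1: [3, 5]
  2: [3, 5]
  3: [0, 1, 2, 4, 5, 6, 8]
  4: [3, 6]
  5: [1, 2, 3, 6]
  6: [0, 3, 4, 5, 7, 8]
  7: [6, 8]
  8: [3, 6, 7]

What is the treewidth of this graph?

2

A width-2 tree decomposition is:
Bags: B1 = {3, 4, 6}  B2 = {3, 6, 8}  B3 = {3, 5, 6}  B4 = {6, 7, 8}  B5 = {2, 3, 5}  B6 = {0, 3, 6}  B7 = {1, 3, 5}
Tree: B1–B2, B2–B3, B2–B4, B3–B5, B2–B6, B3–B7
The largest bag has 3 vertices, giving width 2; this decomposition certifies tw(G) ≤ 2. For the lower bound, the 3 vertices {1, 3, 5} are pairwise adjacent, and any tree decomposition puts a clique entirely inside one bag — forcing width ≥ 2. Therefore the treewidth is 2.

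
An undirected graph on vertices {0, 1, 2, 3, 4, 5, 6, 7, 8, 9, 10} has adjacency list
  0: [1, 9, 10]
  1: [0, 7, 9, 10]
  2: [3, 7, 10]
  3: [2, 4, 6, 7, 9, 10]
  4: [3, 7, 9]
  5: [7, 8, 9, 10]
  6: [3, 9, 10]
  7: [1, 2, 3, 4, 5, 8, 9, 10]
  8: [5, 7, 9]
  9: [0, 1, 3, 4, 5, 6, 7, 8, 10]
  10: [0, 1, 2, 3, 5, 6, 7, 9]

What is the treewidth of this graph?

3

A width-3 tree decomposition is:
Bags: B1 = {3, 4, 7, 9}  B2 = {3, 7, 9, 10}  B3 = {2, 3, 7, 10}  B4 = {1, 7, 9, 10}  B5 = {3, 6, 9, 10}  B6 = {0, 1, 9, 10}  B7 = {5, 7, 9, 10}  B8 = {5, 7, 8, 9}
Tree: B1–B2, B2–B3, B2–B4, B2–B5, B4–B6, B2–B7, B7–B8
Every bag has size at most 4, so the width is 4 − 1 = 3 and tw(G) ≤ 3. On the other hand G contains the 4-clique {0, 1, 9, 10}. A clique must lie in a single bag of any decomposition, so no decomposition can have width below 3. Therefore the treewidth is 3.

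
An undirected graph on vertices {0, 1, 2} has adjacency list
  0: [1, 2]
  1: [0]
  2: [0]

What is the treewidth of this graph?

A width-1 tree decomposition is:
Bags: B1 = {0, 1}  B2 = {0, 2}
Tree: B1–B2
The largest bag has 2 vertices, giving width 1; this decomposition certifies tw(G) ≤ 1. Any graph with an edge has treewidth ≥ 1, and G has the edge 1–0. Therefore the treewidth is 1.

1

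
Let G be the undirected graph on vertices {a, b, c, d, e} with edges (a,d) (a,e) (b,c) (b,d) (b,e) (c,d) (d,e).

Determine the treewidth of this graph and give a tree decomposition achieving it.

Treewidth 2.
One optimal decomposition is:
Bags: B1 = {a, d, e}  B2 = {b, d, e}  B3 = {b, c, d}
Tree: B1–B2, B2–B3

Every bag has size at most 3, so the width is 3 − 1 = 2 and tw(G) ≤ 2. Conversely, {a, d, e} is a clique of size 3, and the vertices of any clique must share a bag in every tree decomposition; so some bag has ≥ 3 vertices and tw(G) ≥ 2. Combining the bounds, tw(G) = 2.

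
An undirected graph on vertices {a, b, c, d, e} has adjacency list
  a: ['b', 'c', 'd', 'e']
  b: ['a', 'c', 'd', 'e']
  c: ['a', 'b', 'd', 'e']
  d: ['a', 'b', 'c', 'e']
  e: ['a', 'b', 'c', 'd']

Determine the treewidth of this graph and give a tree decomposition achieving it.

With just one bag of size 5, the width is 5 − 1 = 4, so tw(G) ≤ 4. For the lower bound, the 5 vertices {a, b, c, d, e} are pairwise adjacent, and any tree decomposition puts a clique entirely inside one bag — forcing width ≥ 4. Therefore the treewidth is 4.

Treewidth 4.
Bags: B1 = {a, b, c, d, e}
Tree: (single bag)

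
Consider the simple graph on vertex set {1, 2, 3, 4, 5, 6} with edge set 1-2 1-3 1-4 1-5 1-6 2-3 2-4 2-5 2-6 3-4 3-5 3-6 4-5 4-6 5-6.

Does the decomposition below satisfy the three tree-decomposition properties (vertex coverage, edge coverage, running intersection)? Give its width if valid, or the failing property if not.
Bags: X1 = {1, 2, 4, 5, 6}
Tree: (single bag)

A tree decomposition must satisfy three properties: every vertex lies in some bag; for every edge, both endpoints lie together in some bag; and for every vertex, the bags containing it form a connected subtree. Here vertex 3 appears in no bag, so the decomposition is invalid.

No — vertex 3 appears in no bag.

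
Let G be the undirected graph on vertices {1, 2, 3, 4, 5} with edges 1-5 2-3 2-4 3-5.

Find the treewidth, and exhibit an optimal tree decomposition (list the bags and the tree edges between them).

Treewidth 1.
Bags: B1 = {2, 4}  B2 = {2, 3}  B3 = {3, 5}  B4 = {1, 5}
Tree: B1–B2, B2–B3, B3–B4

The largest bag has 2 vertices, giving width 1; this decomposition certifies tw(G) ≤ 1. Any graph with an edge has treewidth ≥ 1, and G has the edge 4–2. Hence tw(G) = 1 exactly.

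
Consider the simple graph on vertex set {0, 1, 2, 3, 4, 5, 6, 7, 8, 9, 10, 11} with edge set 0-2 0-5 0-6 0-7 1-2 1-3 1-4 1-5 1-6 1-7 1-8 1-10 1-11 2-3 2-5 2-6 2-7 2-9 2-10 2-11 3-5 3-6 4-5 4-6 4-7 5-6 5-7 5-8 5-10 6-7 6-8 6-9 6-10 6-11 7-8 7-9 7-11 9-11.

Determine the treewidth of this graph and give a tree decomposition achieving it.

Treewidth 4.
One optimal decomposition is:
Bags: B1 = {1, 2, 3, 5, 6}  B2 = {1, 2, 5, 6, 10}  B3 = {1, 2, 5, 6, 7}  B4 = {1, 2, 6, 7, 11}  B5 = {2, 6, 7, 9, 11}  B6 = {1, 5, 6, 7, 8}  B7 = {1, 4, 5, 6, 7}  B8 = {0, 2, 5, 6, 7}
Tree: B1–B2, B2–B3, B3–B4, B4–B5, B3–B6, B6–B7, B3–B8

Every bag has size at most 5, so the width is 5 − 1 = 4 and tw(G) ≤ 4. Conversely, {0, 2, 5, 6, 7} is a clique of size 5, and the vertices of any clique must share a bag in every tree decomposition; so some bag has ≥ 5 vertices and tw(G) ≥ 4. Hence tw(G) = 4 exactly.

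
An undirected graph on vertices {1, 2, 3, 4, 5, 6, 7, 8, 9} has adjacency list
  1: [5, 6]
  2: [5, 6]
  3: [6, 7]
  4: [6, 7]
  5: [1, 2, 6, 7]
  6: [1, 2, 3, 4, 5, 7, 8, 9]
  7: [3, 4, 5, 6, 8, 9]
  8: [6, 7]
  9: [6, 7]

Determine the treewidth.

2

A width-2 tree decomposition is:
Bags: B1 = {6, 7, 8}  B2 = {6, 7, 9}  B3 = {5, 6, 7}  B4 = {4, 6, 7}  B5 = {1, 5, 6}  B6 = {3, 6, 7}  B7 = {2, 5, 6}
Tree: B1–B2, B1–B3, B1–B4, B3–B5, B3–B6, B5–B7
Each bag holds 3 vertices, so the decomposition has width 2, which upper-bounds the treewidth. On the other hand G contains the 3-clique {1, 5, 6}. A clique must lie in a single bag of any decomposition, so no decomposition can have width below 2. Hence tw(G) = 2 exactly.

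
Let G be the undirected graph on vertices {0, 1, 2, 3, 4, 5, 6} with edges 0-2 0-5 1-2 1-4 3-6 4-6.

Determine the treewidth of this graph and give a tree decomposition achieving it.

Each bag holds 2 vertices, so the decomposition has width 1, which upper-bounds the treewidth. G has an edge, so its treewidth is at least 1. Combining the bounds, tw(G) = 1.

Treewidth 1.
One such decomposition:
Bags: B1 = {0, 5}  B2 = {0, 2}  B3 = {1, 2}  B4 = {1, 4}  B5 = {4, 6}  B6 = {3, 6}
Tree: B1–B2, B2–B3, B3–B4, B4–B5, B5–B6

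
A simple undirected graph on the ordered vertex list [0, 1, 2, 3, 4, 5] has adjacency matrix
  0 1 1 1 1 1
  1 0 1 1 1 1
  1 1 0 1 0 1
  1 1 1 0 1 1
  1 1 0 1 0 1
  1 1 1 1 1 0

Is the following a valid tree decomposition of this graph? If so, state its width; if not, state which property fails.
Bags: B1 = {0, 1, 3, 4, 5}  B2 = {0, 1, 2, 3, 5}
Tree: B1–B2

Checking the three conditions: (i) the bags cover all of {0, 1, 2, 3, 4, 5}; (ii) for each edge, some bag contains both endpoints; (iii) the bags containing any fixed vertex form a subtree. All hold, so the decomposition is valid with width 5 − 1 = 4.

Yes; width 4.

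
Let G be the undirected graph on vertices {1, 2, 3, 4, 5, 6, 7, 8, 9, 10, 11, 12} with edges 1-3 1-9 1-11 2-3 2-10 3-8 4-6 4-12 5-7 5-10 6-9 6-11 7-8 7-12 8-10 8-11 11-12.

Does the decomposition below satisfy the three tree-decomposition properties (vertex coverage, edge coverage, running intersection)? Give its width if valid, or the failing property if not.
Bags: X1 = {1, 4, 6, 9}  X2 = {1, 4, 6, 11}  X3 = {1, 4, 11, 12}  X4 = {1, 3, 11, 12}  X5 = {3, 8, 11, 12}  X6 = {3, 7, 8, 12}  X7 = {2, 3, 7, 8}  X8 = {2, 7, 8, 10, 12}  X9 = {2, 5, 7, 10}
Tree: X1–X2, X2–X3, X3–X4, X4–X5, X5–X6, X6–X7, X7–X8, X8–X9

A tree decomposition must satisfy three properties: every vertex lies in some bag; for every edge, both endpoints lie together in some bag; and for every vertex, the bags containing it form a connected subtree. Here bags containing vertex 12 are not connected in the tree, so the decomposition is invalid.

No — bags containing vertex 12 are not connected in the tree.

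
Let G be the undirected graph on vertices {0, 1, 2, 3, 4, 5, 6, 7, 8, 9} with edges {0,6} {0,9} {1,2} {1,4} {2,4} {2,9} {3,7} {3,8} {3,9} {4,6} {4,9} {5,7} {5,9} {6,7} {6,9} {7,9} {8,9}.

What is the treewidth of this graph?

A width-2 tree decomposition is:
Bags: B1 = {6, 7, 9}  B2 = {5, 7, 9}  B3 = {3, 7, 9}  B4 = {4, 6, 9}  B5 = {2, 4, 9}  B6 = {3, 8, 9}  B7 = {0, 6, 9}  B8 = {1, 2, 4}
Tree: B1–B2, B1–B3, B1–B4, B4–B5, B3–B6, B4–B7, B5–B8
Each bag holds 3 vertices, so the decomposition has width 2, which upper-bounds the treewidth. On the other hand G contains the 3-clique {1, 2, 4}. A clique must lie in a single bag of any decomposition, so no decomposition can have width below 2. Therefore the treewidth is 2.

2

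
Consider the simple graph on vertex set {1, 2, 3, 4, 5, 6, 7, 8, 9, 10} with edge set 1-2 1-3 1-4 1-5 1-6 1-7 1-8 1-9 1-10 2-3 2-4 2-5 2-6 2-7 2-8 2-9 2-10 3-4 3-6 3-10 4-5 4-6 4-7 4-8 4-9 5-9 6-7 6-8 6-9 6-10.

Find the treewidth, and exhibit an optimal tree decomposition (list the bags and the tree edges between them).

Every bag has size at most 5, so the width is 5 − 1 = 4 and tw(G) ≤ 4. On the other hand G contains the 5-clique {1, 2, 3, 6, 10}. A clique must lie in a single bag of any decomposition, so no decomposition can have width below 4. Therefore the treewidth is 4.

Treewidth 4.
One such decomposition:
Bags: B1 = {1, 2, 4, 6, 7}  B2 = {1, 2, 4, 6, 9}  B3 = {1, 2, 3, 4, 6}  B4 = {1, 2, 4, 6, 8}  B5 = {1, 2, 3, 6, 10}  B6 = {1, 2, 4, 5, 9}
Tree: B1–B2, B2–B3, B3–B4, B3–B5, B2–B6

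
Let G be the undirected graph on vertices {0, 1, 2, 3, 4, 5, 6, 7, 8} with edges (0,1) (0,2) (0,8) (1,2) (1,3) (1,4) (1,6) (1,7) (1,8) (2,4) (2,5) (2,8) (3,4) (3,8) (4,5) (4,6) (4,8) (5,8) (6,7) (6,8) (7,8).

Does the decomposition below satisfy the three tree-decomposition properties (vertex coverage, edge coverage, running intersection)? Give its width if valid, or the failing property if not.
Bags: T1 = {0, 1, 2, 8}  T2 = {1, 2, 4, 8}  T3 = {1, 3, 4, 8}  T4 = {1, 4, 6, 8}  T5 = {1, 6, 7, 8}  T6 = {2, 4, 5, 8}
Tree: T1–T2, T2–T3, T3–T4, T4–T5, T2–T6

Yes; width 3.

Every vertex of G appears in some bag (union = {0, 1, 2, 3, 4, 5, 6, 7, 8}); every edge is covered by a bag; and for each vertex v the set of bags containing v is connected in the bag tree. The decomposition is therefore valid. The largest bag has 4 vertices, so the width is 3.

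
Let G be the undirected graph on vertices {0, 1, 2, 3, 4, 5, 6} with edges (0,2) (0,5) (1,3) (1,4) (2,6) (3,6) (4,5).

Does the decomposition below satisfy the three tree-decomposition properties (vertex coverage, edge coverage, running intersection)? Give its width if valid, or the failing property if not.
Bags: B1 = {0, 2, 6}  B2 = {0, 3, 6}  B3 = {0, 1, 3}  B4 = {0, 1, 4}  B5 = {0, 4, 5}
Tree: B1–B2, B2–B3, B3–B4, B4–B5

Vertex coverage: the bags together contain {0, 1, 2, 3, 4, 5, 6}, the full vertex set. Edge coverage: each edge of G has both endpoints in at least one bag. Running intersection: for every vertex, the bags containing it form a connected subtree. All three properties hold, so this is a valid tree decomposition of width max|bag| − 1 = 2, and hence tw(G) ≤ 2.

Yes; width 2.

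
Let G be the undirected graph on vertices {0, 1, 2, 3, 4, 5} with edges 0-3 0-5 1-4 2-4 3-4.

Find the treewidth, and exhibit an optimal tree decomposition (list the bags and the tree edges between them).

The largest bag has 2 vertices, giving width 1; this decomposition certifies tw(G) ≤ 1. Any graph with an edge has treewidth ≥ 1, and G has the edge 4–1. Combining the bounds, tw(G) = 1.

Treewidth 1.
One optimal decomposition is:
Bags: B1 = {1, 4}  B2 = {3, 4}  B3 = {2, 4}  B4 = {0, 3}  B5 = {0, 5}
Tree: B1–B2, B1–B3, B2–B4, B4–B5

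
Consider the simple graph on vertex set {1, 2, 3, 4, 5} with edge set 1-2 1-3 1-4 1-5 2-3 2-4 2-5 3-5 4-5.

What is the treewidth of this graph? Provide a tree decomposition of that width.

The largest bag has 4 vertices, giving width 3; this decomposition certifies tw(G) ≤ 3. Conversely, {1, 2, 3, 5} is a clique of size 4, and the vertices of any clique must share a bag in every tree decomposition; so some bag has ≥ 4 vertices and tw(G) ≥ 3. Hence tw(G) = 3 exactly.

Treewidth 3.
One such decomposition:
Bags: B1 = {1, 2, 4, 5}  B2 = {1, 2, 3, 5}
Tree: B1–B2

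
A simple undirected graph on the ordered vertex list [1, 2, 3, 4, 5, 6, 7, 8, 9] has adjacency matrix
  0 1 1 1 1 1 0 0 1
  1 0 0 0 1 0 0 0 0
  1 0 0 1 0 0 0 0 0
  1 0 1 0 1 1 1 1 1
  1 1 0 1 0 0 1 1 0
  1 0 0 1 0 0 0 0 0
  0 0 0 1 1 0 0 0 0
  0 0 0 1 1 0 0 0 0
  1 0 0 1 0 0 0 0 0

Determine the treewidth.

A width-2 tree decomposition is:
Bags: B1 = {1, 4, 9}  B2 = {1, 4, 6}  B3 = {1, 4, 5}  B4 = {1, 2, 5}  B5 = {1, 3, 4}  B6 = {4, 5, 8}  B7 = {4, 5, 7}
Tree: B1–B2, B2–B3, B3–B4, B2–B5, B3–B6, B3–B7
Each bag holds 3 vertices, so the decomposition has width 2, which upper-bounds the treewidth. Conversely, {1, 2, 5} is a clique of size 3, and the vertices of any clique must share a bag in every tree decomposition; so some bag has ≥ 3 vertices and tw(G) ≥ 2. Hence tw(G) = 2 exactly.

2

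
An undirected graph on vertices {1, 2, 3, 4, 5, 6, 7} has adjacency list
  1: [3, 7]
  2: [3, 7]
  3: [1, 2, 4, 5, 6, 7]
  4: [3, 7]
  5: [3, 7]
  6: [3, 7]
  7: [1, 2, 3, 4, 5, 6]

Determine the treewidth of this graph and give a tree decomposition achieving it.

Treewidth 2.
One optimal decomposition is:
Bags: B1 = {3, 6, 7}  B2 = {3, 5, 7}  B3 = {1, 3, 7}  B4 = {2, 3, 7}  B5 = {3, 4, 7}
Tree: B1–B2, B2–B3, B2–B4, B1–B5

Each bag holds 3 vertices, so the decomposition has width 2, which upper-bounds the treewidth. For the lower bound, the 3 vertices {1, 3, 7} are pairwise adjacent, and any tree decomposition puts a clique entirely inside one bag — forcing width ≥ 2. Hence tw(G) = 2 exactly.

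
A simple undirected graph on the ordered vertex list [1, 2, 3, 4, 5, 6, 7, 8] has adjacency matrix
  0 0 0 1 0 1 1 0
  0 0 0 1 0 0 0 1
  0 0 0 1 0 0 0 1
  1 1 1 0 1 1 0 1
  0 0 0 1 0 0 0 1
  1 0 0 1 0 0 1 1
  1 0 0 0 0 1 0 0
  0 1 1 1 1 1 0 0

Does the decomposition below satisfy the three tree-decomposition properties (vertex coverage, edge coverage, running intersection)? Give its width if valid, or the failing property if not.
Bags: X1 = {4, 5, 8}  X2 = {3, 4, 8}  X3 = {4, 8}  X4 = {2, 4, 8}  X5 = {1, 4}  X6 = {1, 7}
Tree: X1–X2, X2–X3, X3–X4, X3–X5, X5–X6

A tree decomposition must satisfy three properties: every vertex lies in some bag; for every edge, both endpoints lie together in some bag; and for every vertex, the bags containing it form a connected subtree. Here vertex 6 appears in no bag, so the decomposition is invalid.

No — vertex 6 appears in no bag.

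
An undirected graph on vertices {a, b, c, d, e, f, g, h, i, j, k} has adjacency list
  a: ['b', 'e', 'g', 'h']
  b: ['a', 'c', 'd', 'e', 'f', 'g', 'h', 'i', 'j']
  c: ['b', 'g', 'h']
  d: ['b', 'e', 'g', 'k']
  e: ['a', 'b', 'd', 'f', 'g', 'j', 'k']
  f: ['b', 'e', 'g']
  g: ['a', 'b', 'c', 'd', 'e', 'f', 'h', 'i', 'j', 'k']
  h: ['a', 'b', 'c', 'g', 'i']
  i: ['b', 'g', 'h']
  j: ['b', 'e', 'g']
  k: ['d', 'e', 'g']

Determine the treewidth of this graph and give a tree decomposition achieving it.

Treewidth 3.
One optimal decomposition is:
Bags: B1 = {b, d, e, g}  B2 = {a, b, e, g}  B3 = {d, e, g, k}  B4 = {a, b, g, h}  B5 = {b, e, g, j}  B6 = {b, c, g, h}  B7 = {b, g, h, i}  B8 = {b, e, f, g}
Tree: B1–B2, B1–B3, B2–B4, B2–B5, B4–B6, B6–B7, B1–B8

Each bag holds 4 vertices, so the decomposition has width 3, which upper-bounds the treewidth. Conversely, {d, e, g, k} is a clique of size 4, and the vertices of any clique must share a bag in every tree decomposition; so some bag has ≥ 4 vertices and tw(G) ≥ 3. Therefore the treewidth is 3.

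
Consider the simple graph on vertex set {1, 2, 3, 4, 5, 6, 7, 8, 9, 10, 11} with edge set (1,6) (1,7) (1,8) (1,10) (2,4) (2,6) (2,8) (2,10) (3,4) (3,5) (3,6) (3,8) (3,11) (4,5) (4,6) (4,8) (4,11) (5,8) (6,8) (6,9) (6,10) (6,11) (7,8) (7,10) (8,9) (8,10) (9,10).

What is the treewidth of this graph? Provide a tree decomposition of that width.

Every bag has size at most 4, so the width is 4 − 1 = 3 and tw(G) ≤ 3. For the lower bound, the 4 vertices {3, 4, 5, 8} are pairwise adjacent, and any tree decomposition puts a clique entirely inside one bag — forcing width ≥ 3. Combining the bounds, tw(G) = 3.

Treewidth 3.
Bags: B1 = {3, 4, 6, 8}  B2 = {2, 4, 6, 8}  B3 = {2, 6, 8, 10}  B4 = {3, 4, 6, 11}  B5 = {6, 8, 9, 10}  B6 = {3, 4, 5, 8}  B7 = {1, 6, 8, 10}  B8 = {1, 7, 8, 10}
Tree: B1–B2, B2–B3, B1–B4, B3–B5, B1–B6, B3–B7, B7–B8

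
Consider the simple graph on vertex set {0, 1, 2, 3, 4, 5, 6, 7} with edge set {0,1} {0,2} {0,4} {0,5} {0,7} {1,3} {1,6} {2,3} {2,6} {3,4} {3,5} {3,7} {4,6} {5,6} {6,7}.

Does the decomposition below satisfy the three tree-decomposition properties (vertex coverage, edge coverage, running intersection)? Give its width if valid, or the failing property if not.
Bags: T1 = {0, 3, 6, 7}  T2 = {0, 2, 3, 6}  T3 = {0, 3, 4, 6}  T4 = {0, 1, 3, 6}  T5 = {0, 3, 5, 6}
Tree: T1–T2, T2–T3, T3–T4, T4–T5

Yes; width 3.

Every vertex of G appears in some bag (union = {0, 1, 2, 3, 4, 5, 6, 7}); every edge is covered by a bag; and for each vertex v the set of bags containing v is connected in the bag tree. The decomposition is therefore valid. The largest bag has 4 vertices, so the width is 3.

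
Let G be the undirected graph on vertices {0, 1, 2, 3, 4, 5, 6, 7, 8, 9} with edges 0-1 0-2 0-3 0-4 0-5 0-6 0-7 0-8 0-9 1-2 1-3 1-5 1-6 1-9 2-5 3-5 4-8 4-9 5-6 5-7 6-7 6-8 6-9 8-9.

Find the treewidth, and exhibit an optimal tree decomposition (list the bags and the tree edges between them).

Treewidth 3.
One such decomposition:
Bags: B1 = {0, 1, 5, 6}  B2 = {0, 1, 3, 5}  B3 = {0, 1, 2, 5}  B4 = {0, 1, 6, 9}  B5 = {0, 5, 6, 7}  B6 = {0, 6, 8, 9}  B7 = {0, 4, 8, 9}
Tree: B1–B2, B1–B3, B1–B4, B1–B5, B4–B6, B6–B7

Every bag has size at most 4, so the width is 4 − 1 = 3 and tw(G) ≤ 3. On the other hand G contains the 4-clique {0, 4, 8, 9}. A clique must lie in a single bag of any decomposition, so no decomposition can have width below 3. Hence tw(G) = 3 exactly.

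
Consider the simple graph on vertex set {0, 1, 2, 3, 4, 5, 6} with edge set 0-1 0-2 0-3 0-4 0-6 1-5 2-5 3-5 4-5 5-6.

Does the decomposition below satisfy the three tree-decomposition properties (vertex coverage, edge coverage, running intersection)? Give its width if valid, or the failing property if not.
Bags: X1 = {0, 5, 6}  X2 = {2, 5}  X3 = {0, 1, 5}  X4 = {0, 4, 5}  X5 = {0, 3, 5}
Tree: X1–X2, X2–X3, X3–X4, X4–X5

A tree decomposition must satisfy three properties: every vertex lies in some bag; for every edge, both endpoints lie together in some bag; and for every vertex, the bags containing it form a connected subtree. Here edge (0,2) lies in no bag, so the decomposition is invalid.

No — edge (0,2) lies in no bag.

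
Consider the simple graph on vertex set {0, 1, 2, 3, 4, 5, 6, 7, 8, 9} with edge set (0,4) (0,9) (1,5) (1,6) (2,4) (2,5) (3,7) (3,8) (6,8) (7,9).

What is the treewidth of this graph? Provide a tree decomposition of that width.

Treewidth 2.
Bags: B1 = {0, 4, 9}  B2 = {4, 7, 9}  B3 = {3, 4, 7}  B4 = {3, 4, 8}  B5 = {4, 6, 8}  B6 = {1, 4, 6}  B7 = {1, 4, 5}  B8 = {2, 4, 5}
Tree: B1–B2, B2–B3, B3–B4, B4–B5, B5–B6, B6–B7, B7–B8

Each bag holds 3 vertices, so the decomposition has width 2, which upper-bounds the treewidth. Since 4–0–9–7–3–8–6–1–5–2–4 is a cycle in G, G is not acyclic. Forests are exactly the graphs of treewidth ≤ 1, so tw(G) ≥ 2. Combining the bounds, tw(G) = 2.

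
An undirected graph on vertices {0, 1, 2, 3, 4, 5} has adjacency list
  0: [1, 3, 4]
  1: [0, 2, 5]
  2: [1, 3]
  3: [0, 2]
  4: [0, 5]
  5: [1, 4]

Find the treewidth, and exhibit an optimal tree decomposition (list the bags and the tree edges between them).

Every bag has size at most 3, so the width is 3 − 1 = 2 and tw(G) ≤ 2. For the lower bound, G contains the cycle 3–2–1–0–3, so G is not a forest; only forests have treewidth ≤ 1, hence tw(G) ≥ 2. Combining the bounds, tw(G) = 2.

Treewidth 2.
Bags: B1 = {0, 2, 3}  B2 = {0, 1, 2}  B3 = {0, 1, 4}  B4 = {1, 4, 5}
Tree: B1–B2, B2–B3, B3–B4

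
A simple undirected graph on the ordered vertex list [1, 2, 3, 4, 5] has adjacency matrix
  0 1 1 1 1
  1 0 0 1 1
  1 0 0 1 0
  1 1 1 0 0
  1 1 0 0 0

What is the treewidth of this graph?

A width-2 tree decomposition is:
Bags: B1 = {1, 2, 4}  B2 = {1, 3, 4}  B3 = {1, 2, 5}
Tree: B1–B2, B1–B3
The largest bag has 3 vertices, giving width 2; this decomposition certifies tw(G) ≤ 2. For the lower bound, the 3 vertices {1, 2, 4} are pairwise adjacent, and any tree decomposition puts a clique entirely inside one bag — forcing width ≥ 2. Therefore the treewidth is 2.

2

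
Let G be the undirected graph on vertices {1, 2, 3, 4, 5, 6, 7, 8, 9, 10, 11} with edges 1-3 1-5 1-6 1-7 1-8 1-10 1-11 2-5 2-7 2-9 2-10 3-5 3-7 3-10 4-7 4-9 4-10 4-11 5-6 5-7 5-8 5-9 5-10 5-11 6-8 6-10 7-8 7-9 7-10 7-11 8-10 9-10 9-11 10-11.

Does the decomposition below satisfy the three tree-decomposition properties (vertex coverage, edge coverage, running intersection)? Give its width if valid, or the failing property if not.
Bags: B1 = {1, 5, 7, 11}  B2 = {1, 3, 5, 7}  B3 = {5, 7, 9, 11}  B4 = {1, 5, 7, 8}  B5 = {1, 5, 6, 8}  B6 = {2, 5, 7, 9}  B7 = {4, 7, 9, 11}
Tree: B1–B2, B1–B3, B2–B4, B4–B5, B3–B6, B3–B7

A tree decomposition must satisfy three properties: every vertex lies in some bag; for every edge, both endpoints lie together in some bag; and for every vertex, the bags containing it form a connected subtree. Here vertex 10 appears in no bag, so the decomposition is invalid.

No — vertex 10 appears in no bag.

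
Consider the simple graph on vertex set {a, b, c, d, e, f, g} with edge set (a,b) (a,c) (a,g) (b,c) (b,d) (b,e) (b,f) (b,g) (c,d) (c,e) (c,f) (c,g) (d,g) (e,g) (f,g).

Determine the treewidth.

3

A width-3 tree decomposition is:
Bags: B1 = {b, c, f, g}  B2 = {b, c, d, g}  B3 = {b, c, e, g}  B4 = {a, b, c, g}
Tree: B1–B2, B2–B3, B3–B4
Each bag holds 4 vertices, so the decomposition has width 3, which upper-bounds the treewidth. On the other hand G contains the 4-clique {b, c, d, g}. A clique must lie in a single bag of any decomposition, so no decomposition can have width below 3. Hence tw(G) = 3 exactly.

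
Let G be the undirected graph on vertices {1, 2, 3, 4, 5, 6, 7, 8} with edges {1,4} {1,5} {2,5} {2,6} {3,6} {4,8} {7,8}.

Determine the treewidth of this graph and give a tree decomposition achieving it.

Every bag has size at most 2, so the width is 2 − 1 = 1 and tw(G) ≤ 1. G has an edge, so its treewidth is at least 1. Hence tw(G) = 1 exactly.

Treewidth 1.
One optimal decomposition is:
Bags: B1 = {3, 6}  B2 = {2, 6}  B3 = {2, 5}  B4 = {1, 5}  B5 = {1, 4}  B6 = {4, 8}  B7 = {7, 8}
Tree: B1–B2, B2–B3, B3–B4, B4–B5, B5–B6, B6–B7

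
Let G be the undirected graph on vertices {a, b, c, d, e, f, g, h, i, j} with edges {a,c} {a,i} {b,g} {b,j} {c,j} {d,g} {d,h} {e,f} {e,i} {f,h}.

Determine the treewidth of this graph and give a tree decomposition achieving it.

Each bag holds 3 vertices, so the decomposition has width 2, which upper-bounds the treewidth. For the lower bound, G contains the cycle f–e–i–a–c–j–b–g–d–h–f, so G is not a forest; only forests have treewidth ≤ 1, hence tw(G) ≥ 2. Combining the bounds, tw(G) = 2.

Treewidth 2.
One optimal decomposition is:
Bags: B1 = {e, f, i}  B2 = {a, f, i}  B3 = {a, c, f}  B4 = {c, f, j}  B5 = {b, f, j}  B6 = {b, f, g}  B7 = {d, f, g}  B8 = {d, f, h}
Tree: B1–B2, B2–B3, B3–B4, B4–B5, B5–B6, B6–B7, B7–B8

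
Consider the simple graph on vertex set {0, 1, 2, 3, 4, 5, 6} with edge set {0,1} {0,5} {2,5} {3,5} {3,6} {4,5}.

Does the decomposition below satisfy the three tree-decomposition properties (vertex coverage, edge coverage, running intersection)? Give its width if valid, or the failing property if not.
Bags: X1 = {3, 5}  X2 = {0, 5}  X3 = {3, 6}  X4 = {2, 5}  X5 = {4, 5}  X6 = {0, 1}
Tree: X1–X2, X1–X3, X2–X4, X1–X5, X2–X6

Yes; width 1.

Vertex coverage: the bags together contain {0, 1, 2, 3, 4, 5, 6}, the full vertex set. Edge coverage: each edge of G has both endpoints in at least one bag. Running intersection: for every vertex, the bags containing it form a connected subtree. All three properties hold, so this is a valid tree decomposition of width max|bag| − 1 = 1, and hence tw(G) ≤ 1.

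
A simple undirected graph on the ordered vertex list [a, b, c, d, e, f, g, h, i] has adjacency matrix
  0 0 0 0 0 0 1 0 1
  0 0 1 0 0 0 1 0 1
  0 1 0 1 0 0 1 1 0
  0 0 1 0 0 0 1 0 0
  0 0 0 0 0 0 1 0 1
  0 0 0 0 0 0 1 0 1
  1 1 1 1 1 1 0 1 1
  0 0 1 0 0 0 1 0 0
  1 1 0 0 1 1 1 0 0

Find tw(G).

2

A width-2 tree decomposition is:
Bags: B1 = {b, c, g}  B2 = {b, g, i}  B3 = {e, g, i}  B4 = {f, g, i}  B5 = {a, g, i}  B6 = {c, d, g}  B7 = {c, g, h}
Tree: B1–B2, B2–B3, B2–B4, B3–B5, B1–B6, B6–B7
Each bag holds 3 vertices, so the decomposition has width 2, which upper-bounds the treewidth. Conversely, {c, d, g} is a clique of size 3, and the vertices of any clique must share a bag in every tree decomposition; so some bag has ≥ 3 vertices and tw(G) ≥ 2. The upper and lower bounds meet at 2, so that is the treewidth.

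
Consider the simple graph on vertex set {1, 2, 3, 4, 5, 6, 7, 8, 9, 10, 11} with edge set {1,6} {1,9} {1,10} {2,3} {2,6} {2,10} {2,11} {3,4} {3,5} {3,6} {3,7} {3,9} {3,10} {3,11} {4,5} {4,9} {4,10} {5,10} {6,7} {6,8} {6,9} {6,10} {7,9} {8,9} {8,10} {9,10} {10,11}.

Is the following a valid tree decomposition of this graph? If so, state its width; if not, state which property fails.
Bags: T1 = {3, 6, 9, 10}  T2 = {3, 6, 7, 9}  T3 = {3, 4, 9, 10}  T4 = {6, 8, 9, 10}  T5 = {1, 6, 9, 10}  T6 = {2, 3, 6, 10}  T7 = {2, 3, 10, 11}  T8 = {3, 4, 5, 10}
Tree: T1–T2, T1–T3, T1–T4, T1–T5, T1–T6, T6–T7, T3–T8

Every vertex of G appears in some bag (union = {1, 2, 3, 4, 5, 6, 7, 8, 9, 10, 11}); every edge is covered by a bag; and for each vertex v the set of bags containing v is connected in the bag tree. The decomposition is therefore valid. The largest bag has 4 vertices, so the width is 3.

Yes; width 3.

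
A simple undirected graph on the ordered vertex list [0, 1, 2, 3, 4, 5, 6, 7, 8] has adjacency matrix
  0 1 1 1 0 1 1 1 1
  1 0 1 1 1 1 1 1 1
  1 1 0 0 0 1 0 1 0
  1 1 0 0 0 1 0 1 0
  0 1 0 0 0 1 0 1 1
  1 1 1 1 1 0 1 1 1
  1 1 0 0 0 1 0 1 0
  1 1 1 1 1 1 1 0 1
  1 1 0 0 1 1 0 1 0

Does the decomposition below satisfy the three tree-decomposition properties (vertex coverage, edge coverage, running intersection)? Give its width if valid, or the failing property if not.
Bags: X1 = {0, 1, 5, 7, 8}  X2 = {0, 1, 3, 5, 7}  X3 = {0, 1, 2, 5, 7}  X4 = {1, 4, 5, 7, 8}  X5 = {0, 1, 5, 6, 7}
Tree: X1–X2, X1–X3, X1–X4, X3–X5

Every vertex of G appears in some bag (union = {0, 1, 2, 3, 4, 5, 6, 7, 8}); every edge is covered by a bag; and for each vertex v the set of bags containing v is connected in the bag tree. The decomposition is therefore valid. The largest bag has 5 vertices, so the width is 4.

Yes; width 4.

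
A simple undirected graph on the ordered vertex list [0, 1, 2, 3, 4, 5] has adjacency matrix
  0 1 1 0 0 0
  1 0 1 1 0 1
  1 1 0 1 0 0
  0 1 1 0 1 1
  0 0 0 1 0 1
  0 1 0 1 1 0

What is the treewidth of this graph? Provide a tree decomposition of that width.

Treewidth 2.
One optimal decomposition is:
Bags: B1 = {1, 3, 5}  B2 = {1, 2, 3}  B3 = {0, 1, 2}  B4 = {3, 4, 5}
Tree: B1–B2, B2–B3, B1–B4

Each bag holds 3 vertices, so the decomposition has width 2, which upper-bounds the treewidth. On the other hand G contains the 3-clique {0, 1, 2}. A clique must lie in a single bag of any decomposition, so no decomposition can have width below 2. Therefore the treewidth is 2.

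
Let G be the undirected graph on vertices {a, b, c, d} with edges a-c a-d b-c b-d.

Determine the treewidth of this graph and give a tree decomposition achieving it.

Treewidth 2.
One optimal decomposition is:
Bags: B1 = {b, c, d}  B2 = {a, c, d}
Tree: B1–B2

Every bag has size at most 3, so the width is 3 − 1 = 2 and tw(G) ≤ 2. For the lower bound, G contains the cycle d–b–c–a–d, so G is not a forest; only forests have treewidth ≤ 1, hence tw(G) ≥ 2. Therefore the treewidth is 2.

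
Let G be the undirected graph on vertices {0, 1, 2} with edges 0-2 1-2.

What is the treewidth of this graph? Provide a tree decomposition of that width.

Treewidth 1.
One optimal decomposition is:
Bags: B1 = {1, 2}  B2 = {0, 2}
Tree: B1–B2

Each bag holds 2 vertices, so the decomposition has width 1, which upper-bounds the treewidth. Since G has at least one edge (e.g. 2–1), it is not an edgeless graph, so tw(G) ≥ 1. The upper and lower bounds meet at 1, so that is the treewidth.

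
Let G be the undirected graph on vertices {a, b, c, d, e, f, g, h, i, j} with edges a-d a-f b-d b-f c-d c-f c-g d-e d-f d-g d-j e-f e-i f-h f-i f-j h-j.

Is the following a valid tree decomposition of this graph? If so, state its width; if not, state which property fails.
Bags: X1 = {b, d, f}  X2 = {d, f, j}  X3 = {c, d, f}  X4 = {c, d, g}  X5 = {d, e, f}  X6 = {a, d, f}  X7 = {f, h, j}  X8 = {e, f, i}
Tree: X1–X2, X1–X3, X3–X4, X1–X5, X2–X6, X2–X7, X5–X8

Checking the three conditions: (i) the bags cover all of {a, b, c, d, e, f, g, h, i, j}; (ii) for each edge, some bag contains both endpoints; (iii) the bags containing any fixed vertex form a subtree. All hold, so the decomposition is valid with width 3 − 1 = 2.

Yes; width 2.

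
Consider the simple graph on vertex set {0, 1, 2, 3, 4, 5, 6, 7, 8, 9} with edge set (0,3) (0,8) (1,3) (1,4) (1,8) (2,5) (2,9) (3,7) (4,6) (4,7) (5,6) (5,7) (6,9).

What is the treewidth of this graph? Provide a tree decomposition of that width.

The largest bag has 3 vertices, giving width 2; this decomposition certifies tw(G) ≤ 2. The edges 9–2–5–6–9 form a cycle, so G is not a tree and its treewidth is at least 2. The upper and lower bounds meet at 2, so that is the treewidth.

Treewidth 2.
One optimal decomposition is:
Bags: B1 = {2, 6, 9}  B2 = {2, 5, 6}  B3 = {4, 5, 6}  B4 = {4, 5, 7}  B5 = {1, 4, 7}  B6 = {1, 3, 7}  B7 = {1, 3, 8}  B8 = {0, 3, 8}
Tree: B1–B2, B2–B3, B3–B4, B4–B5, B5–B6, B6–B7, B7–B8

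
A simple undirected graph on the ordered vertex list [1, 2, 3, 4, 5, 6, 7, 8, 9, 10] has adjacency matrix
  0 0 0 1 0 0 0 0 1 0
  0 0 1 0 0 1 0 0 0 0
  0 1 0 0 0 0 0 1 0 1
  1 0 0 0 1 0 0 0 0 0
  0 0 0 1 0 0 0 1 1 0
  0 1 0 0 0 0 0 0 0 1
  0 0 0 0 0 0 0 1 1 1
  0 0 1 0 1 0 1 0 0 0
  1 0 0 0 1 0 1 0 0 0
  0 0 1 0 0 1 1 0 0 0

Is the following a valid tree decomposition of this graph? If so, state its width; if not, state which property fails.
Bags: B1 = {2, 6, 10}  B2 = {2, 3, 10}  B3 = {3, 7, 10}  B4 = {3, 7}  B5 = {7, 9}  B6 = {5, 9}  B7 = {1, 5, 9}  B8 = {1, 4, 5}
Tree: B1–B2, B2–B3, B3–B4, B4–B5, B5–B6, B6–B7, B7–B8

A tree decomposition must satisfy three properties: every vertex lies in some bag; for every edge, both endpoints lie together in some bag; and for every vertex, the bags containing it form a connected subtree. Here vertex 8 appears in no bag, so the decomposition is invalid.

No — vertex 8 appears in no bag.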